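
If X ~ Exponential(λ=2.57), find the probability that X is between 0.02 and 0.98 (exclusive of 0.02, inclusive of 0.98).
0.869326

We have X ~ Exponential(λ=2.57).

To find P(0.02 < X ≤ 0.98), we use:
P(0.02 < X ≤ 0.98) = P(X ≤ 0.98) - P(X ≤ 0.02)
                 = F(0.98) - F(0.02)
                 = 0.919428 - 0.050101
                 = 0.869326

So there's approximately a 86.9% chance that X falls in this range.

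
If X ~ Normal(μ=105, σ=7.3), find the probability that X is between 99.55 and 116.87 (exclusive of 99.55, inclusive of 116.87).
0.720368

We have X ~ Normal(μ=105, σ=7.3).

To find P(99.55 < X ≤ 116.87), we use:
P(99.55 < X ≤ 116.87) = P(X ≤ 116.87) - P(X ≤ 99.55)
                 = F(116.87) - F(99.55)
                 = 0.948028 - 0.227660
                 = 0.720368

So there's approximately a 72.0% chance that X falls in this range.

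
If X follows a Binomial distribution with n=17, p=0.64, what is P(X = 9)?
0.123545

We have X ~ Binomial(n=17, p=0.64).

For a Binomial distribution, the PMF gives us the probability of each outcome.

Using the PMF formula:
P(X = 9) = 0.123545

Rounded to 4 decimal places: 0.1235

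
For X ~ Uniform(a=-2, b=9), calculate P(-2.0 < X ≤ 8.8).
0.981818

We have X ~ Uniform(a=-2, b=9).

To find P(-2.0 < X ≤ 8.8), we use:
P(-2.0 < X ≤ 8.8) = P(X ≤ 8.8) - P(X ≤ -2.0)
                 = F(8.8) - F(-2.0)
                 = 0.981818 - 0.000000
                 = 0.981818

So there's approximately a 98.2% chance that X falls in this range.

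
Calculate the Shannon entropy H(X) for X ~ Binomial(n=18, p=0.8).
1.9337 nats

We have X ~ Binomial(n=18, p=0.8).

The Shannon entropy measures the uncertainty or information content of the distribution.

For a Binomial distribution with n=18, p=0.8:
H(X) = 1.9337 nats

(In bits, this would be 2.7898 bits.)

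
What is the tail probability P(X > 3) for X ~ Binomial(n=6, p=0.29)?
0.062814

We have X ~ Binomial(n=6, p=0.29).

P(X > 3) = 1 - P(X ≤ 3)
                = 1 - F(3)
                = 1 - 0.937186
                = 0.062814

So there's approximately a 6.3% chance that X exceeds 3.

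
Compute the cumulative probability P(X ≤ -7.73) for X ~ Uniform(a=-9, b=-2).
0.181429

We have X ~ Uniform(a=-9, b=-2).

The CDF gives us P(X ≤ k).

Using the CDF:
P(X ≤ -7.73) = 0.181429

This means there's approximately a 18.1% chance that X is at most -7.73.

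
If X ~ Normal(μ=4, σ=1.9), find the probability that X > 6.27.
0.116095

We have X ~ Normal(μ=4, σ=1.9).

P(X > 6.27) = 1 - P(X ≤ 6.27)
                = 1 - F(6.27)
                = 1 - 0.883905
                = 0.116095

So there's approximately a 11.6% chance that X exceeds 6.27.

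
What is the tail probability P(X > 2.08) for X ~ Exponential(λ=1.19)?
0.084146

We have X ~ Exponential(λ=1.19).

P(X > 2.08) = 1 - P(X ≤ 2.08)
                = 1 - F(2.08)
                = 1 - 0.915854
                = 0.084146

So there's approximately a 8.4% chance that X exceeds 2.08.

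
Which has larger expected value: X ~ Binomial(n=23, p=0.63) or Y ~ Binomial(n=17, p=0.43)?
X has larger mean (14.4900 > 7.3100)

Compute the expected value for each distribution:

X ~ Binomial(n=23, p=0.63):
E[X] = 14.4900

Y ~ Binomial(n=17, p=0.43):
E[Y] = 7.3100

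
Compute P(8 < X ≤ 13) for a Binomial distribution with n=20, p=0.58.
0.723097

We have X ~ Binomial(n=20, p=0.58).

To find P(8 < X ≤ 13), we use:
P(8 < X ≤ 13) = P(X ≤ 13) - P(X ≤ 8)
                 = F(13) - F(8)
                 = 0.804088 - 0.080992
                 = 0.723097

So there's approximately a 72.3% chance that X falls in this range.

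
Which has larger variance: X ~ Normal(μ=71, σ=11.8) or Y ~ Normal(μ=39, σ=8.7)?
X has larger variance (139.2400 > 75.6900)

Compute the variance for each distribution:

X ~ Normal(μ=71, σ=11.8):
Var(X) = 139.2400

Y ~ Normal(μ=39, σ=8.7):
Var(Y) = 75.6900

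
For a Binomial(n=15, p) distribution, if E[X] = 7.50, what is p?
p = 0.5

For a Binomial(n, p) distribution:
E[X] = n × p

Given n = 15 and E[X] = 7.50:
7.50 = 15 × p
p = 7.50 / 15 = 0.5

Verification: Binomial(15, 0.5) has E[X] = 7.50 ✓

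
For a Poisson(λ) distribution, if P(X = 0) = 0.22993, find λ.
λ = 1.4700

For a Poisson(λ) distribution, the PMF at 0 is:
P(X = 0) = λ^0 e^(-λ) / 0! = e^(-λ)

Given P(X = 0) = 0.22993:
e^(-λ) = 0.22993
-λ = ln(0.22993)
λ = -ln(0.22993) = 1.4700

Verification: e^(-1.4700) = 0.22993 ✓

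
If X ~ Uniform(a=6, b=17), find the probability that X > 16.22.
0.070909

We have X ~ Uniform(a=6, b=17).

P(X > 16.22) = 1 - P(X ≤ 16.22)
                = 1 - F(16.22)
                = 1 - 0.929091
                = 0.070909

So there's approximately a 7.1% chance that X exceeds 16.22.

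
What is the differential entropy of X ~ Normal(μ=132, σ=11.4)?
3.8526 nats

We have X ~ Normal(μ=132, σ=11.4).

The differential entropy measures the uncertainty or information content of the distribution.

For a Normal distribution with μ=132, σ=11.4:
h(X) = 3.8526 nats

(In bits, this would be 5.5581 bits.)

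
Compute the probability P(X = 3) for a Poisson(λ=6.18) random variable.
0.081447

We have X ~ Poisson(λ=6.18).

For a Poisson distribution, the PMF gives us the probability of each outcome.

Using the PMF formula:
P(X = 3) = 0.081447

Rounded to 4 decimal places: 0.0814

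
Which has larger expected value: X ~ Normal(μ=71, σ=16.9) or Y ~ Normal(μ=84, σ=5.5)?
Y has larger mean (84.0000 > 71.0000)

Compute the expected value for each distribution:

X ~ Normal(μ=71, σ=16.9):
E[X] = 71.0000

Y ~ Normal(μ=84, σ=5.5):
E[Y] = 84.0000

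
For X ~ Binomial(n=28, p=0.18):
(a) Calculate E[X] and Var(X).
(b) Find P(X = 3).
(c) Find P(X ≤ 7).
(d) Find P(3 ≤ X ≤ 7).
(a) E[X] = 5.0400, Var(X) = 4.1328
(b) P(X = 3) = 0.133816
(c) P(X ≤ 7) = 0.883850
(d) P(3 ≤ X ≤ 7) = 0.785914

We have X ~ Binomial(n=28, p=0.18).

(a) Moments:
E[X] = 5.0400
Var(X) = 4.1328
σ = √Var(X) = 2.0329

(b) Point probability using PMF:
P(X = 3) = 0.133816

(c) Cumulative probability using CDF:
P(X ≤ 7) = F(7) = 0.883850

(d) Range probability:
P(3 ≤ X ≤ 7) = P(X ≤ 7) - P(X ≤ 2)
                   = F(7) - F(2)
                   = 0.883850 - 0.097937
                   = 0.785914

This means approximately 78.6% of outcomes fall in the interval [3, 7].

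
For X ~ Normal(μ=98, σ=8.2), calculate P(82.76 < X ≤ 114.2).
0.944354

We have X ~ Normal(μ=98, σ=8.2).

To find P(82.76 < X ≤ 114.2), we use:
P(82.76 < X ≤ 114.2) = P(X ≤ 114.2) - P(X ≤ 82.76)
                 = F(114.2) - F(82.76)
                 = 0.975901 - 0.031546
                 = 0.944354

So there's approximately a 94.4% chance that X falls in this range.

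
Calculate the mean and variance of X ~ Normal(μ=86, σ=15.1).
E[X] = 86.0000, Var(X) = 228.0100

We have X ~ Normal(μ=86, σ=15.1).

For a Normal distribution with μ=86, σ=15.1:

Expected value:
E[X] = 86.0000

Variance:
Var(X) = 228.0100

Standard deviation:
σ = √Var(X) = 15.1000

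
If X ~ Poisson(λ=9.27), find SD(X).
3.0447

We have X ~ Poisson(λ=9.27).

For a Poisson distribution with λ=9.27:
σ = √Var(X) = 3.0447

The standard deviation is the square root of the variance.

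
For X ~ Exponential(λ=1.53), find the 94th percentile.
1.8388

We have X ~ Exponential(λ=1.53).

We want to find x such that P(X ≤ x) = 0.94.

This is the 94th percentile, which means 94% of values fall below this point.

Using the inverse CDF (quantile function):
x = F⁻¹(0.94) = 1.8388

Verification: P(X ≤ 1.8388) = 0.94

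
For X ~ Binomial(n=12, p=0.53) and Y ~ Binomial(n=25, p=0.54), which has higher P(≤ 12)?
X has higher probability (P(X ≤ 12) = 1.0000 > P(Y ≤ 12) = 0.3429)

Compute P(≤ 12) for each distribution:

X ~ Binomial(n=12, p=0.53):
P(X ≤ 12) = 1.0000

Y ~ Binomial(n=25, p=0.54):
P(Y ≤ 12) = 0.3429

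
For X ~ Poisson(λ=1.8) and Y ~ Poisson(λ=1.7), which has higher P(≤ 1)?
Y has higher probability (P(Y ≤ 1) = 0.4932 > P(X ≤ 1) = 0.4628)

Compute P(≤ 1) for each distribution:

X ~ Poisson(λ=1.8):
P(X ≤ 1) = 0.4628

Y ~ Poisson(λ=1.7):
P(Y ≤ 1) = 0.4932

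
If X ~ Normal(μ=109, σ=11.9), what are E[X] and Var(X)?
E[X] = 109.0000, Var(X) = 141.6100

We have X ~ Normal(μ=109, σ=11.9).

For a Normal distribution with μ=109, σ=11.9:

Expected value:
E[X] = 109.0000

Variance:
Var(X) = 141.6100

Standard deviation:
σ = √Var(X) = 11.9000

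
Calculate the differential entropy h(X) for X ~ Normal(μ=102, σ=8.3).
3.5352 nats

We have X ~ Normal(μ=102, σ=8.3).

The differential entropy measures the uncertainty or information content of the distribution.

For a Normal distribution with μ=102, σ=8.3:
h(X) = 3.5352 nats

(In bits, this would be 5.1002 bits.)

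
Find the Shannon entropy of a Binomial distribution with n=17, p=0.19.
1.8826 nats

We have X ~ Binomial(n=17, p=0.19).

The Shannon entropy measures the uncertainty or information content of the distribution.

For a Binomial distribution with n=17, p=0.19:
H(X) = 1.8826 nats

(In bits, this would be 2.7160 bits.)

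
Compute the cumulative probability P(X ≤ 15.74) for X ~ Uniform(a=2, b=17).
0.916000

We have X ~ Uniform(a=2, b=17).

The CDF gives us P(X ≤ k).

Using the CDF:
P(X ≤ 15.74) = 0.916000

This means there's approximately a 91.6% chance that X is at most 15.74.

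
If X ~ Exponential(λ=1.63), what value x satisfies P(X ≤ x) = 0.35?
0.2643

We have X ~ Exponential(λ=1.63).

We want to find x such that P(X ≤ x) = 0.35.

This is the 35th percentile, which means 35% of values fall below this point.

Using the inverse CDF (quantile function):
x = F⁻¹(0.35) = 0.2643

Verification: P(X ≤ 0.2643) = 0.35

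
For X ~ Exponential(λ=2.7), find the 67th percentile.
0.4106

We have X ~ Exponential(λ=2.7).

We want to find x such that P(X ≤ x) = 0.67.

This is the 67th percentile, which means 67% of values fall below this point.

Using the inverse CDF (quantile function):
x = F⁻¹(0.67) = 0.4106

Verification: P(X ≤ 0.4106) = 0.67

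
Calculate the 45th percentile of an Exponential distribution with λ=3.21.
0.1862

We have X ~ Exponential(λ=3.21).

We want to find x such that P(X ≤ x) = 0.45.

This is the 45th percentile, which means 45% of values fall below this point.

Using the inverse CDF (quantile function):
x = F⁻¹(0.45) = 0.1862

Verification: P(X ≤ 0.1862) = 0.45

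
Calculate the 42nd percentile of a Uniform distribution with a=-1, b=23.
9.0800

We have X ~ Uniform(a=-1, b=23).

We want to find x such that P(X ≤ x) = 0.42.

This is the 42nd percentile, which means 42% of values fall below this point.

Using the inverse CDF (quantile function):
x = F⁻¹(0.42) = 9.0800

Verification: P(X ≤ 9.0800) = 0.42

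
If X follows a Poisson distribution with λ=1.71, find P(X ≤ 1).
0.490146

We have X ~ Poisson(λ=1.71).

The CDF gives us P(X ≤ k).

Using the CDF:
P(X ≤ 1) = 0.490146

This means there's approximately a 49.0% chance that X is at most 1.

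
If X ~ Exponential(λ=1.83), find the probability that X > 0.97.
0.169467

We have X ~ Exponential(λ=1.83).

P(X > 0.97) = 1 - P(X ≤ 0.97)
                = 1 - F(0.97)
                = 1 - 0.830533
                = 0.169467

So there's approximately a 16.9% chance that X exceeds 0.97.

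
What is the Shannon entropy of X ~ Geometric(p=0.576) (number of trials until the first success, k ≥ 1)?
1.1832 nats

We have X ~ Geometric(p=0.576) (number of trials until the first success, k ≥ 1).

The Shannon entropy measures the uncertainty or information content of the distribution.

For a Geometric distribution with p=0.576 (number of trials until the first success, k ≥ 1):
H(X) = 1.1832 nats

(In bits, this would be 1.7071 bits.)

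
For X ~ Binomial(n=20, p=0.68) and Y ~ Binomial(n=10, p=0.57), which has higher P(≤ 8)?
Y has higher probability (P(Y ≤ 8) = 0.9691 > P(X ≤ 8) = 0.0091)

Compute P(≤ 8) for each distribution:

X ~ Binomial(n=20, p=0.68):
P(X ≤ 8) = 0.0091

Y ~ Binomial(n=10, p=0.57):
P(Y ≤ 8) = 0.9691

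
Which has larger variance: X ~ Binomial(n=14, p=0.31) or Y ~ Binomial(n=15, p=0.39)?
Y has larger variance (3.5685 > 2.9946)

Compute the variance for each distribution:

X ~ Binomial(n=14, p=0.31):
Var(X) = 2.9946

Y ~ Binomial(n=15, p=0.39):
Var(Y) = 3.5685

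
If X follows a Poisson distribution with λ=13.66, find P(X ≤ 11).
0.289759

We have X ~ Poisson(λ=13.66).

The CDF gives us P(X ≤ k).

Using the CDF:
P(X ≤ 11) = 0.289759

This means there's approximately a 29.0% chance that X is at most 11.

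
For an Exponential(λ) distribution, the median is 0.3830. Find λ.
λ = 1.8098

For X ~ Exponential(λ), the CDF is F(x) = 1 - e^(-λx).
The median m satisfies F(m) = 0.5:
1 - e^(-λm) = 0.5
e^(-λm) = 0.5
λm = ln(2)
m = ln(2) / λ

Given m = 0.3830:
λ = ln(2) / 0.3830 = 0.693147 / 0.3830 = 1.8098

Verification: ln(2) / 1.8098 = 0.3830 ✓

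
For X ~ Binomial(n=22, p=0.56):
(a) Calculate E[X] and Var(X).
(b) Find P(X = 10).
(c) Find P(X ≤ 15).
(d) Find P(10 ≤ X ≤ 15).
(a) E[X] = 12.3200, Var(X) = 5.4208
(b) P(X = 10) = 0.103271
(c) P(X ≤ 15) = 0.915943
(d) P(10 ≤ X ≤ 15) = 0.802662

We have X ~ Binomial(n=22, p=0.56).

(a) Moments:
E[X] = 12.3200
Var(X) = 5.4208
σ = √Var(X) = 2.3283

(b) Point probability using PMF:
P(X = 10) = 0.103271

(c) Cumulative probability using CDF:
P(X ≤ 15) = F(15) = 0.915943

(d) Range probability:
P(10 ≤ X ≤ 15) = P(X ≤ 15) - P(X ≤ 9)
                   = F(15) - F(9)
                   = 0.915943 - 0.113281
                   = 0.802662

This means approximately 80.3% of outcomes fall in the interval [10, 15].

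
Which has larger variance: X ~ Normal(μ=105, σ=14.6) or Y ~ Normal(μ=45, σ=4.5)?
X has larger variance (213.1600 > 20.2500)

Compute the variance for each distribution:

X ~ Normal(μ=105, σ=14.6):
Var(X) = 213.1600

Y ~ Normal(μ=45, σ=4.5):
Var(Y) = 20.2500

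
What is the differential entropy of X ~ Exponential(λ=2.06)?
0.2773 nats

We have X ~ Exponential(λ=2.06).

The differential entropy measures the uncertainty or information content of the distribution.

For an Exponential distribution with λ=2.06:
h(X) = 0.2773 nats

(In bits, this would be 0.4001 bits.)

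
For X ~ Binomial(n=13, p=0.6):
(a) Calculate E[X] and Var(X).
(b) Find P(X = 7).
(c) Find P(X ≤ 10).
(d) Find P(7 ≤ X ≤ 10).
(a) E[X] = 7.8000, Var(X) = 3.1200
(b) P(X = 7) = 0.196760
(c) P(X ≤ 10) = 0.942098
(d) P(7 ≤ X ≤ 10) = 0.713254

We have X ~ Binomial(n=13, p=0.6).

(a) Moments:
E[X] = 7.8000
Var(X) = 3.1200
σ = √Var(X) = 1.7664

(b) Point probability using PMF:
P(X = 7) = 0.196760

(c) Cumulative probability using CDF:
P(X ≤ 10) = F(10) = 0.942098

(d) Range probability:
P(7 ≤ X ≤ 10) = P(X ≤ 10) - P(X ≤ 6)
                   = F(10) - F(6)
                   = 0.942098 - 0.228844
                   = 0.713254

This means approximately 71.3% of outcomes fall in the interval [7, 10].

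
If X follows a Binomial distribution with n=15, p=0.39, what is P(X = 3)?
0.071641

We have X ~ Binomial(n=15, p=0.39).

For a Binomial distribution, the PMF gives us the probability of each outcome.

Using the PMF formula:
P(X = 3) = 0.071641

Rounded to 4 decimal places: 0.0716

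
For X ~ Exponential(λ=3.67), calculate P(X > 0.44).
0.198930

We have X ~ Exponential(λ=3.67).

P(X > 0.44) = 1 - P(X ≤ 0.44)
                = 1 - F(0.44)
                = 1 - 0.801070
                = 0.198930

So there's approximately a 19.9% chance that X exceeds 0.44.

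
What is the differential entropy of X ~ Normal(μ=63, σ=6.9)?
3.3505 nats

We have X ~ Normal(μ=63, σ=6.9).

The differential entropy measures the uncertainty or information content of the distribution.

For a Normal distribution with μ=63, σ=6.9:
h(X) = 3.3505 nats

(In bits, this would be 4.8337 bits.)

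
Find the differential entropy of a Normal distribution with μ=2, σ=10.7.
3.7892 nats

We have X ~ Normal(μ=2, σ=10.7).

The differential entropy measures the uncertainty or information content of the distribution.

For a Normal distribution with μ=2, σ=10.7:
h(X) = 3.7892 nats

(In bits, this would be 5.4666 bits.)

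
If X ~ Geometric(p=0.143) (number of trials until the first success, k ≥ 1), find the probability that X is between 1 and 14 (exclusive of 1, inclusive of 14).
0.741726

We have X ~ Geometric(p=0.143) (number of trials until the first success, k ≥ 1).

To find P(1 < X ≤ 14), we use:
P(1 < X ≤ 14) = P(X ≤ 14) - P(X ≤ 1)
                 = F(14) - F(1)
                 = 0.884726 - 0.143000
                 = 0.741726

So there's approximately a 74.2% chance that X falls in this range.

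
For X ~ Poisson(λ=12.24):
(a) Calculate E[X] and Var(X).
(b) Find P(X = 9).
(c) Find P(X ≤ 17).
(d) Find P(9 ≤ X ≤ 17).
(a) E[X] = 12.2400, Var(X) = 12.2400
(b) P(X = 9) = 0.082131
(c) P(X ≤ 17) = 0.927371
(d) P(9 ≤ X ≤ 17) = 0.787449

We have X ~ Poisson(λ=12.24).

(a) Moments:
E[X] = 12.2400
Var(X) = 12.2400
σ = √Var(X) = 3.4986

(b) Point probability using PMF:
P(X = 9) = 0.082131

(c) Cumulative probability using CDF:
P(X ≤ 17) = F(17) = 0.927371

(d) Range probability:
P(9 ≤ X ≤ 17) = P(X ≤ 17) - P(X ≤ 8)
                   = F(17) - F(8)
                   = 0.927371 - 0.139923
                   = 0.787449

This means approximately 78.7% of outcomes fall in the interval [9, 17].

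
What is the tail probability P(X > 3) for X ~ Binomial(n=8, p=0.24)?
0.100436

We have X ~ Binomial(n=8, p=0.24).

P(X > 3) = 1 - P(X ≤ 3)
                = 1 - F(3)
                = 1 - 0.899564
                = 0.100436

So there's approximately a 10.0% chance that X exceeds 3.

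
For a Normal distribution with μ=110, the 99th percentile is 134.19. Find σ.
σ = 10.3983

For X ~ Normal(μ, σ), the p-th percentile satisfies x = μ + z_p × σ,
where z_p = Φ⁻¹(p) is the standard normal quantile.

Step 1: z_{0.99} = Φ⁻¹(0.99) = 2.3263

Step 2: Solve for σ:
134.19 = 110 + 2.3263 × σ
σ = (134.19 - 110) / 2.3263
σ = 24.19 / 2.3263
σ = 10.3983

Verification: μ + z × σ = 110 + 2.3263 × 10.3983 = 134.19 ✓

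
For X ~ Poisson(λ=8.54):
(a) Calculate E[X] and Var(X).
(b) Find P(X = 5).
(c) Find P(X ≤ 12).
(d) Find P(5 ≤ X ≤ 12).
(a) E[X] = 8.5400, Var(X) = 8.5400
(b) P(X = 5) = 0.074000
(c) P(X ≤ 12) = 0.906646
(d) P(5 ≤ X ≤ 12) = 0.834034

We have X ~ Poisson(λ=8.54).

(a) Moments:
E[X] = 8.5400
Var(X) = 8.5400
σ = √Var(X) = 2.9223

(b) Point probability using PMF:
P(X = 5) = 0.074000

(c) Cumulative probability using CDF:
P(X ≤ 12) = F(12) = 0.906646

(d) Range probability:
P(5 ≤ X ≤ 12) = P(X ≤ 12) - P(X ≤ 4)
                   = F(12) - F(4)
                   = 0.906646 - 0.072612
                   = 0.834034

This means approximately 83.4% of outcomes fall in the interval [5, 12].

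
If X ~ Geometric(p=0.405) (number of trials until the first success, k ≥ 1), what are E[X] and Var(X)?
E[X] = 2.4691, Var(X) = 3.6275

We have X ~ Geometric(p=0.405) (number of trials until the first success, k ≥ 1).

For a Geometric distribution with p=0.405 (number of trials until the first success, k ≥ 1):

Expected value:
E[X] = 2.4691

Variance:
Var(X) = 3.6275

Standard deviation:
σ = √Var(X) = 1.9046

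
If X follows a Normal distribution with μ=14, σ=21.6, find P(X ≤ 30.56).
0.778360

We have X ~ Normal(μ=14, σ=21.6).

The CDF gives us P(X ≤ k).

Using the CDF:
P(X ≤ 30.56) = 0.778360

This means there's approximately a 77.8% chance that X is at most 30.56.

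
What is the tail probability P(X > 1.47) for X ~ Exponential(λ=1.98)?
0.054443

We have X ~ Exponential(λ=1.98).

P(X > 1.47) = 1 - P(X ≤ 1.47)
                = 1 - F(1.47)
                = 1 - 0.945557
                = 0.054443

So there's approximately a 5.4% chance that X exceeds 1.47.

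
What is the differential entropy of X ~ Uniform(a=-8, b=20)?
3.3322 nats

We have X ~ Uniform(a=-8, b=20).

The differential entropy measures the uncertainty or information content of the distribution.

For a Uniform distribution with a=-8, b=20:
h(X) = 3.3322 nats

(In bits, this would be 4.8074 bits.)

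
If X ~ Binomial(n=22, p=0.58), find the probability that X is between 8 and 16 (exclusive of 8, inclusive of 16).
0.916518

We have X ~ Binomial(n=22, p=0.58).

To find P(8 < X ≤ 16), we use:
P(8 < X ≤ 16) = P(X ≤ 16) - P(X ≤ 8)
                 = F(16) - F(8)
                 = 0.950192 - 0.033674
                 = 0.916518

So there's approximately a 91.7% chance that X falls in this range.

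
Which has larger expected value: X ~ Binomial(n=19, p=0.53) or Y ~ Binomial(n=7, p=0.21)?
X has larger mean (10.0700 > 1.4700)

Compute the expected value for each distribution:

X ~ Binomial(n=19, p=0.53):
E[X] = 10.0700

Y ~ Binomial(n=7, p=0.21):
E[Y] = 1.4700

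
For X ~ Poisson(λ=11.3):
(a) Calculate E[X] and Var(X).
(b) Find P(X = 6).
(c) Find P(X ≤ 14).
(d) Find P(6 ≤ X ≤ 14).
(a) E[X] = 11.3000, Var(X) = 11.3000
(b) P(X = 6) = 0.035778
(c) P(X ≤ 14) = 0.831340
(d) P(6 ≤ X ≤ 14) = 0.800020

We have X ~ Poisson(λ=11.3).

(a) Moments:
E[X] = 11.3000
Var(X) = 11.3000
σ = √Var(X) = 3.3615

(b) Point probability using PMF:
P(X = 6) = 0.035778

(c) Cumulative probability using CDF:
P(X ≤ 14) = F(14) = 0.831340

(d) Range probability:
P(6 ≤ X ≤ 14) = P(X ≤ 14) - P(X ≤ 5)
                   = F(14) - F(5)
                   = 0.831340 - 0.031320
                   = 0.800020

This means approximately 80.0% of outcomes fall in the interval [6, 14].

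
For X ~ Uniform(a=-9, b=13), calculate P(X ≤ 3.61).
0.573182

We have X ~ Uniform(a=-9, b=13).

The CDF gives us P(X ≤ k).

Using the CDF:
P(X ≤ 3.61) = 0.573182

This means there's approximately a 57.3% chance that X is at most 3.61.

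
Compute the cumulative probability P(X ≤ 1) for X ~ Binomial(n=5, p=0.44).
0.271432

We have X ~ Binomial(n=5, p=0.44).

The CDF gives us P(X ≤ k).

Using the CDF:
P(X ≤ 1) = 0.271432

This means there's approximately a 27.1% chance that X is at most 1.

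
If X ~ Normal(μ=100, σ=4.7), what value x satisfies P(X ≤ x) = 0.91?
106.3015

We have X ~ Normal(μ=100, σ=4.7).

We want to find x such that P(X ≤ x) = 0.91.

This is the 91st percentile, which means 91% of values fall below this point.

Using the inverse CDF (quantile function):
x = F⁻¹(0.91) = 106.3015

Verification: P(X ≤ 106.3015) = 0.91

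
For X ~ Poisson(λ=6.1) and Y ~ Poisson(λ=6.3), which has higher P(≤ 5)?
X has higher probability (P(X ≤ 5) = 0.4298 > P(Y ≤ 5) = 0.3988)

Compute P(≤ 5) for each distribution:

X ~ Poisson(λ=6.1):
P(X ≤ 5) = 0.4298

Y ~ Poisson(λ=6.3):
P(Y ≤ 5) = 0.3988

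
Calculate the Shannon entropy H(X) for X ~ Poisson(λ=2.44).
1.8172 nats

We have X ~ Poisson(λ=2.44).

The Shannon entropy measures the uncertainty or information content of the distribution.

For a Poisson distribution with λ=2.44:
H(X) = 1.8172 nats

(In bits, this would be 2.6216 bits.)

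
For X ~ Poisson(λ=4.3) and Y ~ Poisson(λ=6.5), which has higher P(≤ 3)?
X has higher probability (P(X ≤ 3) = 0.3772 > P(Y ≤ 3) = 0.1118)

Compute P(≤ 3) for each distribution:

X ~ Poisson(λ=4.3):
P(X ≤ 3) = 0.3772

Y ~ Poisson(λ=6.5):
P(Y ≤ 3) = 0.1118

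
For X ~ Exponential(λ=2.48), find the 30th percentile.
0.1438

We have X ~ Exponential(λ=2.48).

We want to find x such that P(X ≤ x) = 0.3.

This is the 30th percentile, which means 30% of values fall below this point.

Using the inverse CDF (quantile function):
x = F⁻¹(0.3) = 0.1438

Verification: P(X ≤ 0.1438) = 0.3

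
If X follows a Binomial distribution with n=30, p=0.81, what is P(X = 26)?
0.149092

We have X ~ Binomial(n=30, p=0.81).

For a Binomial distribution, the PMF gives us the probability of each outcome.

Using the PMF formula:
P(X = 26) = 0.149092

Rounded to 4 decimal places: 0.1491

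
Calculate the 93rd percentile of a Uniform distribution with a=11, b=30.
28.6700

We have X ~ Uniform(a=11, b=30).

We want to find x such that P(X ≤ x) = 0.93.

This is the 93rd percentile, which means 93% of values fall below this point.

Using the inverse CDF (quantile function):
x = F⁻¹(0.93) = 28.6700

Verification: P(X ≤ 28.6700) = 0.93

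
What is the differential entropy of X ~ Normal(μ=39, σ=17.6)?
4.2868 nats

We have X ~ Normal(μ=39, σ=17.6).

The differential entropy measures the uncertainty or information content of the distribution.

For a Normal distribution with μ=39, σ=17.6:
h(X) = 4.2868 nats

(In bits, this would be 6.1846 bits.)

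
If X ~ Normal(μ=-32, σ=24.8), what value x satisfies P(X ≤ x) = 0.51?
-31.3783

We have X ~ Normal(μ=-32, σ=24.8).

We want to find x such that P(X ≤ x) = 0.51.

This is the 51st percentile, which means 51% of values fall below this point.

Using the inverse CDF (quantile function):
x = F⁻¹(0.51) = -31.3783

Verification: P(X ≤ -31.3783) = 0.51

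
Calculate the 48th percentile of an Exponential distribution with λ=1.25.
0.5231

We have X ~ Exponential(λ=1.25).

We want to find x such that P(X ≤ x) = 0.48.

This is the 48th percentile, which means 48% of values fall below this point.

Using the inverse CDF (quantile function):
x = F⁻¹(0.48) = 0.5231

Verification: P(X ≤ 0.5231) = 0.48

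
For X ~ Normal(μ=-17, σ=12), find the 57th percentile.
-14.8835

We have X ~ Normal(μ=-17, σ=12).

We want to find x such that P(X ≤ x) = 0.57.

This is the 57th percentile, which means 57% of values fall below this point.

Using the inverse CDF (quantile function):
x = F⁻¹(0.57) = -14.8835

Verification: P(X ≤ -14.8835) = 0.57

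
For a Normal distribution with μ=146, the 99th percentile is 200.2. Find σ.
σ = 23.2983

For X ~ Normal(μ, σ), the p-th percentile satisfies x = μ + z_p × σ,
where z_p = Φ⁻¹(p) is the standard normal quantile.

Step 1: z_{0.99} = Φ⁻¹(0.99) = 2.3263

Step 2: Solve for σ:
200.2 = 146 + 2.3263 × σ
σ = (200.2 - 146) / 2.3263
σ = 54.20 / 2.3263
σ = 23.2983

Verification: μ + z × σ = 146 + 2.3263 × 23.2983 = 200.20 ✓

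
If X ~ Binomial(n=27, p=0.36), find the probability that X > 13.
0.066986

We have X ~ Binomial(n=27, p=0.36).

P(X > 13) = 1 - P(X ≤ 13)
                = 1 - F(13)
                = 1 - 0.933014
                = 0.066986

So there's approximately a 6.7% chance that X exceeds 13.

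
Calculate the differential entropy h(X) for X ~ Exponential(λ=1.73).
0.4519 nats

We have X ~ Exponential(λ=1.73).

The differential entropy measures the uncertainty or information content of the distribution.

For an Exponential distribution with λ=1.73:
h(X) = 0.4519 nats

(In bits, this would be 0.6519 bits.)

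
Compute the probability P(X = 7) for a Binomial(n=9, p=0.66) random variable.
0.227022

We have X ~ Binomial(n=9, p=0.66).

For a Binomial distribution, the PMF gives us the probability of each outcome.

Using the PMF formula:
P(X = 7) = 0.227022

Rounded to 4 decimal places: 0.2270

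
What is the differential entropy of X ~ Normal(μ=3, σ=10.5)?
3.7703 nats

We have X ~ Normal(μ=3, σ=10.5).

The differential entropy measures the uncertainty or information content of the distribution.

For a Normal distribution with μ=3, σ=10.5:
h(X) = 3.7703 nats

(In bits, this would be 5.4394 bits.)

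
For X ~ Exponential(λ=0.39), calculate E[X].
2.5641

We have X ~ Exponential(λ=0.39).

For an Exponential distribution with λ=0.39:
E[X] = 2.5641

This is the expected (average) value of X.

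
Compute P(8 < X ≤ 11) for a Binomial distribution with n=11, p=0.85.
0.778812

We have X ~ Binomial(n=11, p=0.85).

To find P(8 < X ≤ 11), we use:
P(8 < X ≤ 11) = P(X ≤ 11) - P(X ≤ 8)
                 = F(11) - F(8)
                 = 1.000000 - 0.221188
                 = 0.778812

So there's approximately a 77.9% chance that X falls in this range.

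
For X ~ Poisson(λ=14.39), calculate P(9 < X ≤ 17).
0.706087

We have X ~ Poisson(λ=14.39).

To find P(9 < X ≤ 17), we use:
P(9 < X ≤ 17) = P(X ≤ 17) - P(X ≤ 9)
                 = F(17) - F(9)
                 = 0.798270 - 0.092182
                 = 0.706087

So there's approximately a 70.6% chance that X falls in this range.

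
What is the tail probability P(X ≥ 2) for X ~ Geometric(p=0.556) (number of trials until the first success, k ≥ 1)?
0.444000

We have X ~ Geometric(p=0.556) (number of trials until the first success, k ≥ 1).

For discrete distributions, P(X ≥ 2) = 1 - P(X ≤ 1).

P(X ≤ 1) = 0.556000
P(X ≥ 2) = 1 - 0.556000 = 0.444000

So there's approximately a 44.4% chance that X is at least 2.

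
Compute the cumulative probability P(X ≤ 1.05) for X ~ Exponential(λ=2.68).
0.940035

We have X ~ Exponential(λ=2.68).

The CDF gives us P(X ≤ k).

Using the CDF:
P(X ≤ 1.05) = 0.940035

This means there's approximately a 94.0% chance that X is at most 1.05.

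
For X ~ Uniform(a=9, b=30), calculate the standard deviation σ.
6.0622

We have X ~ Uniform(a=9, b=30).

For a Uniform distribution with a=9, b=30:
σ = √Var(X) = 6.0622

The standard deviation is the square root of the variance.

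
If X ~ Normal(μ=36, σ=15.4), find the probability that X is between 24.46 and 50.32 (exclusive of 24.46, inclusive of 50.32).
0.596958

We have X ~ Normal(μ=36, σ=15.4).

To find P(24.46 < X ≤ 50.32), we use:
P(24.46 < X ≤ 50.32) = P(X ≤ 50.32) - P(X ≤ 24.46)
                 = F(50.32) - F(24.46)
                 = 0.823781 - 0.226823
                 = 0.596958

So there's approximately a 59.7% chance that X falls in this range.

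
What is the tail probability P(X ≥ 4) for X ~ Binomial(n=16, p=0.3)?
0.754144

We have X ~ Binomial(n=16, p=0.3).

For discrete distributions, P(X ≥ 4) = 1 - P(X ≤ 3).

P(X ≤ 3) = 0.245856
P(X ≥ 4) = 1 - 0.245856 = 0.754144

So there's approximately a 75.4% chance that X is at least 4.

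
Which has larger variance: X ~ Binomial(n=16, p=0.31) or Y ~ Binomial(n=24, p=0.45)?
Y has larger variance (5.9400 > 3.4224)

Compute the variance for each distribution:

X ~ Binomial(n=16, p=0.31):
Var(X) = 3.4224

Y ~ Binomial(n=24, p=0.45):
Var(Y) = 5.9400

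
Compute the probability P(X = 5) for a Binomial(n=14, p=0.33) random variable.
0.213161

We have X ~ Binomial(n=14, p=0.33).

For a Binomial distribution, the PMF gives us the probability of each outcome.

Using the PMF formula:
P(X = 5) = 0.213161

Rounded to 4 decimal places: 0.2132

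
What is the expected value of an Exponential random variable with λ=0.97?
1.0309

We have X ~ Exponential(λ=0.97).

For an Exponential distribution with λ=0.97:
E[X] = 1.0309

This is the expected (average) value of X.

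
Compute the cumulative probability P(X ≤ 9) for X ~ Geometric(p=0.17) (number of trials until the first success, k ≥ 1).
0.813060

We have X ~ Geometric(p=0.17) (number of trials until the first success, k ≥ 1).

The CDF gives us P(X ≤ k).

Using the CDF:
P(X ≤ 9) = 0.813060

This means there's approximately a 81.3% chance that X is at most 9.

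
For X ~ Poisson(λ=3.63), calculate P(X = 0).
0.026516

We have X ~ Poisson(λ=3.63).

For a Poisson distribution, the PMF gives us the probability of each outcome.

Using the PMF formula:
P(X = 0) = 0.026516

Rounded to 4 decimal places: 0.0265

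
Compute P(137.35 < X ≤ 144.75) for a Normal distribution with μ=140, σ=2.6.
0.812098

We have X ~ Normal(μ=140, σ=2.6).

To find P(137.35 < X ≤ 144.75), we use:
P(137.35 < X ≤ 144.75) = P(X ≤ 144.75) - P(X ≤ 137.35)
                 = F(144.75) - F(137.35)
                 = 0.966144 - 0.154047
                 = 0.812098

So there's approximately a 81.2% chance that X falls in this range.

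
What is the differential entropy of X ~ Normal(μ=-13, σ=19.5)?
4.3894 nats

We have X ~ Normal(μ=-13, σ=19.5).

The differential entropy measures the uncertainty or information content of the distribution.

For a Normal distribution with μ=-13, σ=19.5:
h(X) = 4.3894 nats

(In bits, this would be 6.3325 bits.)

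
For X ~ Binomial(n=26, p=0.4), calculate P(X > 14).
0.051755

We have X ~ Binomial(n=26, p=0.4).

P(X > 14) = 1 - P(X ≤ 14)
                = 1 - F(14)
                = 1 - 0.948245
                = 0.051755

So there's approximately a 5.2% chance that X exceeds 14.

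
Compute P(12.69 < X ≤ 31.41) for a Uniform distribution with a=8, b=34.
0.720000

We have X ~ Uniform(a=8, b=34).

To find P(12.69 < X ≤ 31.41), we use:
P(12.69 < X ≤ 31.41) = P(X ≤ 31.41) - P(X ≤ 12.69)
                 = F(31.41) - F(12.69)
                 = 0.900385 - 0.180385
                 = 0.720000

So there's approximately a 72.0% chance that X falls in this range.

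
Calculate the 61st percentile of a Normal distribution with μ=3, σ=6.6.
4.8435

We have X ~ Normal(μ=3, σ=6.6).

We want to find x such that P(X ≤ x) = 0.61.

This is the 61st percentile, which means 61% of values fall below this point.

Using the inverse CDF (quantile function):
x = F⁻¹(0.61) = 4.8435

Verification: P(X ≤ 4.8435) = 0.61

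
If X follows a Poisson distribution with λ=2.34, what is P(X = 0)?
0.096328

We have X ~ Poisson(λ=2.34).

For a Poisson distribution, the PMF gives us the probability of each outcome.

Using the PMF formula:
P(X = 0) = 0.096328

Rounded to 4 decimal places: 0.0963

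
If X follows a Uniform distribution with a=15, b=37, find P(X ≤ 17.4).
0.109091

We have X ~ Uniform(a=15, b=37).

The CDF gives us P(X ≤ k).

Using the CDF:
P(X ≤ 17.4) = 0.109091

This means there's approximately a 10.9% chance that X is at most 17.4.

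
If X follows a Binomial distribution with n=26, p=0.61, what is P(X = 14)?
0.118105

We have X ~ Binomial(n=26, p=0.61).

For a Binomial distribution, the PMF gives us the probability of each outcome.

Using the PMF formula:
P(X = 14) = 0.118105

Rounded to 4 decimal places: 0.1181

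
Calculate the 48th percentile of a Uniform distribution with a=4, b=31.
16.9600

We have X ~ Uniform(a=4, b=31).

We want to find x such that P(X ≤ x) = 0.48.

This is the 48th percentile, which means 48% of values fall below this point.

Using the inverse CDF (quantile function):
x = F⁻¹(0.48) = 16.9600

Verification: P(X ≤ 16.9600) = 0.48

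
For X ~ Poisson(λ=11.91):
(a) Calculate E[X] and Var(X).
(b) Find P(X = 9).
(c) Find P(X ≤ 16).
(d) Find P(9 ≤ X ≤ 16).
(a) E[X] = 11.9100, Var(X) = 11.9100
(b) P(X = 9) = 0.089330
(c) P(X ≤ 16) = 0.903522
(d) P(9 ≤ X ≤ 16) = 0.742508

We have X ~ Poisson(λ=11.91).

(a) Moments:
E[X] = 11.9100
Var(X) = 11.9100
σ = √Var(X) = 3.4511

(b) Point probability using PMF:
P(X = 9) = 0.089330

(c) Cumulative probability using CDF:
P(X ≤ 16) = F(16) = 0.903522

(d) Range probability:
P(9 ≤ X ≤ 16) = P(X ≤ 16) - P(X ≤ 8)
                   = F(16) - F(8)
                   = 0.903522 - 0.161014
                   = 0.742508

This means approximately 74.3% of outcomes fall in the interval [9, 16].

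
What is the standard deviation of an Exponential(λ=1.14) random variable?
0.8772

We have X ~ Exponential(λ=1.14).

For an Exponential distribution with λ=1.14:
σ = √Var(X) = 0.8772

The standard deviation is the square root of the variance.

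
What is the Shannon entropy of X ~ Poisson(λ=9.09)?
2.5128 nats

We have X ~ Poisson(λ=9.09).

The Shannon entropy measures the uncertainty or information content of the distribution.

For a Poisson distribution with λ=9.09:
H(X) = 2.5128 nats

(In bits, this would be 3.6251 bits.)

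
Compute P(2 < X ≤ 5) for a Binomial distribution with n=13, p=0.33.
0.622569

We have X ~ Binomial(n=13, p=0.33).

To find P(2 < X ≤ 5), we use:
P(2 < X ≤ 5) = P(X ≤ 5) - P(X ≤ 2)
                 = F(5) - F(2)
                 = 0.766895 - 0.144326
                 = 0.622569

So there's approximately a 62.3% chance that X falls in this range.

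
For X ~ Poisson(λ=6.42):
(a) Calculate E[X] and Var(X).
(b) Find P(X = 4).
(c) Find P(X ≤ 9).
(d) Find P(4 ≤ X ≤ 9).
(a) E[X] = 6.4200, Var(X) = 6.4200
(b) P(X = 4) = 0.115281
(c) P(X ≤ 9) = 0.884143
(d) P(4 ≤ X ≤ 9) = 0.766668

We have X ~ Poisson(λ=6.42).

(a) Moments:
E[X] = 6.4200
Var(X) = 6.4200
σ = √Var(X) = 2.5338

(b) Point probability using PMF:
P(X = 4) = 0.115281

(c) Cumulative probability using CDF:
P(X ≤ 9) = F(9) = 0.884143

(d) Range probability:
P(4 ≤ X ≤ 9) = P(X ≤ 9) - P(X ≤ 3)
                   = F(9) - F(3)
                   = 0.884143 - 0.117475
                   = 0.766668

This means approximately 76.7% of outcomes fall in the interval [4, 9].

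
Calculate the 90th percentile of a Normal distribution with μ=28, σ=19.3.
52.7339

We have X ~ Normal(μ=28, σ=19.3).

We want to find x such that P(X ≤ x) = 0.9.

This is the 90th percentile, which means 90% of values fall below this point.

Using the inverse CDF (quantile function):
x = F⁻¹(0.9) = 52.7339

Verification: P(X ≤ 52.7339) = 0.9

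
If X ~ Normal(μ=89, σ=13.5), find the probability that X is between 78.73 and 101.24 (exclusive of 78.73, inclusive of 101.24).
0.594302

We have X ~ Normal(μ=89, σ=13.5).

To find P(78.73 < X ≤ 101.24), we use:
P(78.73 < X ≤ 101.24) = P(X ≤ 101.24) - P(X ≤ 78.73)
                 = F(101.24) - F(78.73)
                 = 0.817708 - 0.223406
                 = 0.594302

So there's approximately a 59.4% chance that X falls in this range.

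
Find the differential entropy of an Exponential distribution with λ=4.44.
-0.4907 nats

We have X ~ Exponential(λ=4.44).

The differential entropy measures the uncertainty or information content of the distribution.

For an Exponential distribution with λ=4.44:
h(X) = -0.4907 nats

(In bits, this would be -0.7079 bits.)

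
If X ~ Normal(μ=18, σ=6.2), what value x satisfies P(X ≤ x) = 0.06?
8.3604

We have X ~ Normal(μ=18, σ=6.2).

We want to find x such that P(X ≤ x) = 0.06.

This is the 6th percentile, which means 6% of values fall below this point.

Using the inverse CDF (quantile function):
x = F⁻¹(0.06) = 8.3604

Verification: P(X ≤ 8.3604) = 0.06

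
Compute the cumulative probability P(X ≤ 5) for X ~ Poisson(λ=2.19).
0.975563

We have X ~ Poisson(λ=2.19).

The CDF gives us P(X ≤ k).

Using the CDF:
P(X ≤ 5) = 0.975563

This means there's approximately a 97.6% chance that X is at most 5.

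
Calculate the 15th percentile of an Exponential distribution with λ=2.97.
0.0547

We have X ~ Exponential(λ=2.97).

We want to find x such that P(X ≤ x) = 0.15.

This is the 15th percentile, which means 15% of values fall below this point.

Using the inverse CDF (quantile function):
x = F⁻¹(0.15) = 0.0547

Verification: P(X ≤ 0.0547) = 0.15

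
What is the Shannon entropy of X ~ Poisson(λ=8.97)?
2.5060 nats

We have X ~ Poisson(λ=8.97).

The Shannon entropy measures the uncertainty or information content of the distribution.

For a Poisson distribution with λ=8.97:
H(X) = 2.5060 nats

(In bits, this would be 3.6153 bits.)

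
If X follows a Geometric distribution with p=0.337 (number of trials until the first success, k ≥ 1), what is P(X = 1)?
0.337000

We have X ~ Geometric(p=0.337) (number of trials until the first success, k ≥ 1).

For a Geometric distribution, the PMF gives us the probability of each outcome.

Using the PMF formula:
P(X = 1) = 0.337000

Rounded to 4 decimal places: 0.3370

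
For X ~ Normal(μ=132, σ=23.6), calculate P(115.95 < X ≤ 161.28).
0.644412

We have X ~ Normal(μ=132, σ=23.6).

To find P(115.95 < X ≤ 161.28), we use:
P(115.95 < X ≤ 161.28) = P(X ≤ 161.28) - P(X ≤ 115.95)
                 = F(161.28) - F(115.95)
                 = 0.892638 - 0.248225
                 = 0.644412

So there's approximately a 64.4% chance that X falls in this range.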